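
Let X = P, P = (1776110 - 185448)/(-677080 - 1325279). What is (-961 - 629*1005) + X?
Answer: -1267707087716/2002359 ≈ -6.3311e+5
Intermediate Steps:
P = -1590662/2002359 (P = 1590662/(-2002359) = 1590662*(-1/2002359) = -1590662/2002359 ≈ -0.79439)
X = -1590662/2002359 ≈ -0.79439
(-961 - 629*1005) + X = (-961 - 629*1005) - 1590662/2002359 = (-961 - 632145) - 1590662/2002359 = -633106 - 1590662/2002359 = -1267707087716/2002359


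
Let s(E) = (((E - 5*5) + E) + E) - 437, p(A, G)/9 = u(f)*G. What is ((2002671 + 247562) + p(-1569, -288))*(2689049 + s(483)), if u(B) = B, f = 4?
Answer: 6025317485140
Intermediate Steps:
p(A, G) = 36*G (p(A, G) = 9*(4*G) = 36*G)
s(E) = -462 + 3*E (s(E) = (((E - 25) + E) + E) - 437 = (((-25 + E) + E) + E) - 437 = ((-25 + 2*E) + E) - 437 = (-25 + 3*E) - 437 = -462 + 3*E)
((2002671 + 247562) + p(-1569, -288))*(2689049 + s(483)) = ((2002671 + 247562) + 36*(-288))*(2689049 + (-462 + 3*483)) = (2250233 - 10368)*(2689049 + (-462 + 1449)) = 2239865*(2689049 + 987) = 2239865*2690036 = 6025317485140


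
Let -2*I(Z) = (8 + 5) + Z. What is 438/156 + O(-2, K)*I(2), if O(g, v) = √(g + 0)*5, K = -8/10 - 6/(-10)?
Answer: 73/26 - 75*I*√2/2 ≈ 2.8077 - 53.033*I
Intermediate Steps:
I(Z) = -13/2 - Z/2 (I(Z) = -((8 + 5) + Z)/2 = -(13 + Z)/2 = -13/2 - Z/2)
K = -⅕ (K = -8*⅒ - 6*(-⅒) = -⅘ + ⅗ = -⅕ ≈ -0.20000)
O(g, v) = 5*√g (O(g, v) = √g*5 = 5*√g)
438/156 + O(-2, K)*I(2) = 438/156 + (5*√(-2))*(-13/2 - ½*2) = 438*(1/156) + (5*(I*√2))*(-13/2 - 1) = 73/26 + (5*I*√2)*(-15/2) = 73/26 - 75*I*√2/2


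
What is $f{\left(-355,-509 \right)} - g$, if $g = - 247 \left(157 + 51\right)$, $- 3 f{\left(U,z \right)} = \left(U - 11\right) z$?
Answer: $-10722$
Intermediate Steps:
$f{\left(U,z \right)} = - \frac{z \left(-11 + U\right)}{3}$ ($f{\left(U,z \right)} = - \frac{\left(U - 11\right) z}{3} = - \frac{\left(-11 + U\right) z}{3} = - \frac{z \left(-11 + U\right)}{3}$)
$g = -51376$ ($g = \left(-247\right) 208 = -51376$)
$f{\left(-355,-509 \right)} - g = \frac{1}{3} \left(-509\right) \left(11 - -355\right) - -51376 = \frac{1}{3} \left(-509\right) \left(11 + 355\right) + 51376 = \frac{1}{3} \left(-509\right) 366 + 51376 = -62098 + 51376 = -10722$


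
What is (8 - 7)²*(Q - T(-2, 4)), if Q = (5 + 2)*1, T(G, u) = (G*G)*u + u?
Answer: -13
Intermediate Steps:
T(G, u) = u + u*G² (T(G, u) = G²*u + u = u*G² + u = u + u*G²)
Q = 7 (Q = 7*1 = 7)
(8 - 7)²*(Q - T(-2, 4)) = (8 - 7)²*(7 - 4*(1 + (-2)²)) = 1²*(7 - 4*(1 + 4)) = 1*(7 - 4*5) = 1*(7 - 1*20) = 1*(7 - 20) = 1*(-13) = -13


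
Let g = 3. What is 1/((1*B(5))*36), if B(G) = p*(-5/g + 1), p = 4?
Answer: -1/96 ≈ -0.010417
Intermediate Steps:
B(G) = -8/3 (B(G) = 4*(-5/3 + 1) = 4*(-⅔) = -8/3)
1/((1*B(5))*36) = 1/((1*(-8/3))*36) = 1/(-8/3*36) = 1/(-96) = -1/96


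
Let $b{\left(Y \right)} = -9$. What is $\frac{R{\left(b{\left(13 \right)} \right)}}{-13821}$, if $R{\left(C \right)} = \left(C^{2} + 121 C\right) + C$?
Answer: $\frac{339}{4607} \approx 0.073584$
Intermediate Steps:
$R{\left(C \right)} = C^{2} + 122 C$
$\frac{R{\left(b{\left(13 \right)} \right)}}{-13821} = \frac{\left(-9\right) \left(122 - 9\right)}{-13821} = \left(-9\right) 113 \left(- \frac{1}{13821}\right) = \left(-1017\right) \left(- \frac{1}{13821}\right) = \frac{339}{4607}$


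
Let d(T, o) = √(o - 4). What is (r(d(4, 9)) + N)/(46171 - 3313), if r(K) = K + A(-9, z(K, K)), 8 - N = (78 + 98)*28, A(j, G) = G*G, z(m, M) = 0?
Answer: -820/7143 + √5/42858 ≈ -0.11475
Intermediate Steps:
A(j, G) = G²
d(T, o) = √(-4 + o)
N = -4920 (N = 8 - (78 + 98)*28 = 8 - 176*28 = 8 - 1*4928 = 8 - 4928 = -4920)
r(K) = K (r(K) = K + 0² = K + 0 = K)
(r(d(4, 9)) + N)/(46171 - 3313) = (√(-4 + 9) - 4920)/(46171 - 3313) = (√5 - 4920)/42858 = (-4920 + √5)*(1/42858) = -820/7143 + √5/42858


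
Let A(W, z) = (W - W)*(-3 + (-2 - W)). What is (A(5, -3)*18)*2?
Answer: 0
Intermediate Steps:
A(W, z) = 0 (A(W, z) = 0*(-5 - W) = 0)
(A(5, -3)*18)*2 = (0*18)*2 = 0*2 = 0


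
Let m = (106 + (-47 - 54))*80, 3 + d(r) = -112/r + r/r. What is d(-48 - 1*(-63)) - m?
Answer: -6142/15 ≈ -409.47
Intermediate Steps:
d(r) = -2 - 112/r (d(r) = -3 + (-112/r + r/r) = -3 + (-112/r + 1) = -3 + (1 - 112/r) = -2 - 112/r)
m = 400 (m = (106 - 101)*80 = 5*80 = 400)
d(-48 - 1*(-63)) - m = (-2 - 112/(-48 - 1*(-63))) - 1*400 = (-2 - 112/(-48 + 63)) - 400 = (-2 - 112/15) - 400 = -142/15 - 400 = -6142/15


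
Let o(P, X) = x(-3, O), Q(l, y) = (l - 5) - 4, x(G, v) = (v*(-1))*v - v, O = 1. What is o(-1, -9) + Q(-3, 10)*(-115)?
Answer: 1378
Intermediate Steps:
x(G, v) = -v - v² (x(G, v) = (-v)*v - v = -v² - v = -v - v²)
Q(l, y) = -9 + l (Q(l, y) = (-5 + l) - 4 = -9 + l)
o(P, X) = -2 (o(P, X) = -1*1*(1 + 1) = -1*1*2 = -2)
o(-1, -9) + Q(-3, 10)*(-115) = -2 + (-9 - 3)*(-115) = -2 - 12*(-115) = -2 + 1380 = 1378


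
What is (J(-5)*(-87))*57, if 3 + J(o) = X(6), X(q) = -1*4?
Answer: 34713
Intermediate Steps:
X(q) = -4
J(o) = -7 (J(o) = -3 - 4 = -7)
(J(-5)*(-87))*57 = -7*(-87)*57 = 609*57 = 34713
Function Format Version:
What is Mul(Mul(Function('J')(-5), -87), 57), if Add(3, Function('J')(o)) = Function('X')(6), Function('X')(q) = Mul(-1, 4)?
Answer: 34713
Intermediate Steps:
Function('X')(q) = -4
Function('J')(o) = -7 (Function('J')(o) = Add(-3, -4) = -7)
Mul(Mul(Function('J')(-5), -87), 57) = Mul(Mul(-7, -87), 57) = Mul(609, 57) = 34713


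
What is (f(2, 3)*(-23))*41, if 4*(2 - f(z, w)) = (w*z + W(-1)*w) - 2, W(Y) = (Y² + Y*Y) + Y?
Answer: -943/4 ≈ -235.75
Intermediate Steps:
W(Y) = Y + 2*Y² (W(Y) = (Y² + Y²) + Y = 2*Y² + Y = Y + 2*Y²)
f(z, w) = 5/2 - w/4 - w*z/4 (f(z, w) = 2 - ((w*z + (-(1 + 2*(-1)))*w) - 2)/4 = 2 - ((w*z + (-(1 - 2))*w) - 2)/4 = 2 - ((w*z + (-1*(-1))*w) - 2)/4 = 2 - ((w*z + 1*w) - 2)/4 = 2 - ((w*z + w) - 2)/4 = 2 - ((w + w*z) - 2)/4 = 2 - (-2 + w + w*z)/4 = 2 + (½ - w/4 - w*z/4) = 5/2 - w/4 - w*z/4)
(f(2, 3)*(-23))*41 = ((5/2 - ¼*3 - ¼*3*2)*(-23))*41 = ((5/2 - ¾ - 3/2)*(-23))*41 = ((¼)*(-23))*41 = -23/4*41 = -943/4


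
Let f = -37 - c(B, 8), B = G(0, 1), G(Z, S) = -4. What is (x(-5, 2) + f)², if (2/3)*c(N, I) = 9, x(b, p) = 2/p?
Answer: 9801/4 ≈ 2450.3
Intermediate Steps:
B = -4
c(N, I) = 27/2 (c(N, I) = (3/2)*9 = 27/2)
f = -101/2 (f = -37 - 1*27/2 = -37 - 27/2 = -101/2 ≈ -50.500)
(x(-5, 2) + f)² = (2/2 - 101/2)² = (2*(½) - 101/2)² = (1 - 101/2)² = (-99/2)² = 9801/4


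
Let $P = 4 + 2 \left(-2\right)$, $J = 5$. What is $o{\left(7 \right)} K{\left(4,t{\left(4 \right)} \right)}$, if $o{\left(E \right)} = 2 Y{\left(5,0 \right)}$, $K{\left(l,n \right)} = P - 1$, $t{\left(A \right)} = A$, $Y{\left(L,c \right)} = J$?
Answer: $-10$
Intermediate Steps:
$P = 0$ ($P = 4 - 4 = 0$)
$Y{\left(L,c \right)} = 5$
$K{\left(l,n \right)} = -1$ ($K{\left(l,n \right)} = 0 - 1 = -1$)
$o{\left(E \right)} = 10$ ($o{\left(E \right)} = 2 \cdot 5 = 10$)
$o{\left(7 \right)} K{\left(4,t{\left(4 \right)} \right)} = 10 \left(-1\right) = -10$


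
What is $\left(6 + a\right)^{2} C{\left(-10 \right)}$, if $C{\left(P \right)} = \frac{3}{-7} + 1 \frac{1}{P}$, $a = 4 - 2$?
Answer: $- \frac{1184}{35} \approx -33.829$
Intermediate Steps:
$a = 2$ ($a = 4 - 2 = 2$)
$C{\left(P \right)} = - \frac{3}{7} + \frac{1}{P}$ ($C{\left(P \right)} = 3 \left(- \frac{1}{7}\right) + \frac{1}{P} = - \frac{3}{7} + \frac{1}{P}$)
$\left(6 + a\right)^{2} C{\left(-10 \right)} = \left(6 + 2\right)^{2} \left(- \frac{3}{7} + \frac{1}{-10}\right) = 8^{2} \left(- \frac{3}{7} - \frac{1}{10}\right) = 64 \left(- \frac{37}{70}\right) = - \frac{1184}{35}$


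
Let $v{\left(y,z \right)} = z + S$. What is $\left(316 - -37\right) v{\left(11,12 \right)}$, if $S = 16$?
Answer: $9884$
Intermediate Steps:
$v{\left(y,z \right)} = 16 + z$ ($v{\left(y,z \right)} = z + 16 = 16 + z$)
$\left(316 - -37\right) v{\left(11,12 \right)} = \left(316 - -37\right) \left(16 + 12\right) = \left(316 + 37\right) 28 = 353 \cdot 28 = 9884$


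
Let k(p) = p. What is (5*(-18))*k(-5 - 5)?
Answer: 900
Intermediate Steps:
(5*(-18))*k(-5 - 5) = (5*(-18))*(-5 - 5) = -90*(-10) = 900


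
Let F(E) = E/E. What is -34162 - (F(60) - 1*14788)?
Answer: -19375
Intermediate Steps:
F(E) = 1
-34162 - (F(60) - 1*14788) = -34162 - (1 - 1*14788) = -34162 - (1 - 14788) = -34162 - 1*(-14787) = -34162 + 14787 = -19375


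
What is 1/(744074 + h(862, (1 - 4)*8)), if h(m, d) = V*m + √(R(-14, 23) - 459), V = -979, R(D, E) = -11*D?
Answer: -99824/9964831281 - I*√305/9964831281 ≈ -1.0018e-5 - 1.7526e-9*I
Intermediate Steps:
h(m, d) = -979*m + I*√305 (h(m, d) = -979*m + √(-11*(-14) - 459) = -979*m + √(154 - 459) = -979*m + √(-305) = -979*m + I*√305)
1/(744074 + h(862, (1 - 4)*8)) = 1/(744074 + (-979*862 + I*√305)) = 1/(744074 + (-843898 + I*√305)) = 1/(-99824 + I*√305)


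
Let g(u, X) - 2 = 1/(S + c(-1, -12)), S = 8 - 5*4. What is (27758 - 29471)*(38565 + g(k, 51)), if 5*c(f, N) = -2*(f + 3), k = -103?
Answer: -4228168779/64 ≈ -6.6065e+7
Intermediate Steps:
S = -12 (S = 8 - 20 = -12)
c(f, N) = -6/5 - 2*f/5 (c(f, N) = (-2*(f + 3))/5 = (-2*(3 + f))/5 = (-6 - 2*f)/5 = -6/5 - 2*f/5)
g(u, X) = 123/64 (g(u, X) = 2 + 1/(-12 + (-6/5 - ⅖*(-1))) = 2 + 1/(-12 + (-6/5 + ⅖)) = 2 + 1/(-12 - ⅘) = 2 + 1/(-64/5) = 2 - 5/64 = 123/64)
(27758 - 29471)*(38565 + g(k, 51)) = (27758 - 29471)*(38565 + 123/64) = -1713*2468283/64 = -4228168779/64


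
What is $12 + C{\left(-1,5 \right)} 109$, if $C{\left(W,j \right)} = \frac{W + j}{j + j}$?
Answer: $\frac{278}{5} \approx 55.6$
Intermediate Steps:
$C{\left(W,j \right)} = \frac{W + j}{2 j}$
$12 + C{\left(-1,5 \right)} 109 = 12 + \frac{-1 + 5}{2 \cdot 5} \cdot 109 = 12 + \frac{1}{2} \cdot \frac{1}{5} \cdot 4 \cdot 109 = 12 + \frac{2}{5} \cdot 109 = 12 + \frac{218}{5} = \frac{278}{5}$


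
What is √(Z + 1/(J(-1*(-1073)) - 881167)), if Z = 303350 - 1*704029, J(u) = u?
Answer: I*√310352109475039738/880094 ≈ 632.99*I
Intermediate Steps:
Z = -400679 (Z = 303350 - 704029 = -400679)
√(Z + 1/(J(-1*(-1073)) - 881167)) = √(-400679 + 1/(-1*(-1073) - 881167)) = √(-400679 + 1/(1073 - 881167)) = √(-400679 + 1/(-880094)) = √(-400679 - 1/880094) = √(-352635183827/880094) = I*√310352109475039738/880094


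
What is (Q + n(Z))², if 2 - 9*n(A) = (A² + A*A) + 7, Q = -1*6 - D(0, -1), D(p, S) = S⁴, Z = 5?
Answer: 13924/81 ≈ 171.90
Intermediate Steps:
Q = -7 (Q = -1*6 - 1*(-1)⁴ = -6 - 1*1 = -6 - 1 = -7)
n(A) = -5/9 - 2*A²/9 (n(A) = 2/9 - ((A² + A*A) + 7)/9 = 2/9 - ((A² + A²) + 7)/9 = 2/9 - (2*A² + 7)/9 = 2/9 - (7 + 2*A²)/9 = 2/9 + (-7/9 - 2*A²/9) = -5/9 - 2*A²/9)
(Q + n(Z))² = (-7 + (-5/9 - 2/9*5²))² = (-7 + (-5/9 - 2/9*25))² = (-7 + (-5/9 - 50/9))² = (-7 - 55/9)² = (-118/9)² = 13924/81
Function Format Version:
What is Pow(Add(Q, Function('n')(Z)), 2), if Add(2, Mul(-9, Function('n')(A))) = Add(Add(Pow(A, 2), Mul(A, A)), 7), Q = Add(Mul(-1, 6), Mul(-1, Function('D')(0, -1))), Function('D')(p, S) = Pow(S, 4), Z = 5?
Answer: Rational(13924, 81) ≈ 171.90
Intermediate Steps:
Q = -7 (Q = Add(Mul(-1, 6), Mul(-1, Pow(-1, 4))) = Add(-6, Mul(-1, 1)) = Add(-6, -1) = -7)
Function('n')(A) = Add(Rational(-5, 9), Mul(Rational(-2, 9), Pow(A, 2))) (Function('n')(A) = Add(Rational(2, 9), Mul(Rational(-1, 9), Add(Add(Pow(A, 2), Mul(A, A)), 7))) = Add(Rational(2, 9), Mul(Rational(-1, 9), Add(Add(Pow(A, 2), Pow(A, 2)), 7))) = Add(Rational(2, 9), Mul(Rational(-1, 9), Add(Mul(2, Pow(A, 2)), 7))) = Add(Rational(2, 9), Mul(Rational(-1, 9), Add(7, Mul(2, Pow(A, 2))))) = Add(Rational(2, 9), Add(Rational(-7, 9), Mul(Rational(-2, 9), Pow(A, 2)))) = Add(Rational(-5, 9), Mul(Rational(-2, 9), Pow(A, 2))))
Pow(Add(Q, Function('n')(Z)), 2) = Pow(Add(-7, Add(Rational(-5, 9), Mul(Rational(-2, 9), Pow(5, 2)))), 2) = Pow(Add(-7, Add(Rational(-5, 9), Mul(Rational(-2, 9), 25))), 2) = Pow(Add(-7, Add(Rational(-5, 9), Rational(-50, 9))), 2) = Pow(Add(-7, Rational(-55, 9)), 2) = Pow(Rational(-118, 9), 2) = Rational(13924, 81)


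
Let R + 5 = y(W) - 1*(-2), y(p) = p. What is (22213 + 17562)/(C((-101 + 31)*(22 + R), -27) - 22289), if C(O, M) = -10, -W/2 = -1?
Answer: -39775/22299 ≈ -1.7837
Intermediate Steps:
W = 2 (W = -2*(-1) = 2)
R = -1 (R = -5 + (2 - 1*(-2)) = -5 + (2 + 2) = -5 + 4 = -1)
(22213 + 17562)/(C((-101 + 31)*(22 + R), -27) - 22289) = (22213 + 17562)/(-10 - 22289) = 39775/(-22299) = 39775*(-1/22299) = -39775/22299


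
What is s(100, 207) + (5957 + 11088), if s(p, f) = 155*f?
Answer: 49130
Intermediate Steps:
s(100, 207) + (5957 + 11088) = 155*207 + (5957 + 11088) = 32085 + 17045 = 49130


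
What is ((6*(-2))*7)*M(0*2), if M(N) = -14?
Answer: 1176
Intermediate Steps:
((6*(-2))*7)*M(0*2) = ((6*(-2))*7)*(-14) = -12*7*(-14) = -84*(-14) = 1176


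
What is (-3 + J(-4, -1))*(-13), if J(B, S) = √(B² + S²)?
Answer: 39 - 13*√17 ≈ -14.600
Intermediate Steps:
(-3 + J(-4, -1))*(-13) = (-3 + √((-4)² + (-1)²))*(-13) = (-3 + √(16 + 1))*(-13) = (-3 + √17)*(-13) = 39 - 13*√17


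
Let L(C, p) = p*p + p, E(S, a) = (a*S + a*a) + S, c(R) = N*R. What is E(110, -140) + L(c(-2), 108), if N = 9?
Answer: 16082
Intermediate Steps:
c(R) = 9*R
E(S, a) = S + a**2 + S*a (E(S, a) = (S*a + a**2) + S = (a**2 + S*a) + S = S + a**2 + S*a)
L(C, p) = p + p**2 (L(C, p) = p**2 + p = p + p**2)
E(110, -140) + L(c(-2), 108) = (110 + (-140)**2 + 110*(-140)) + 108*(1 + 108) = (110 + 19600 - 15400) + 108*109 = 4310 + 11772 = 16082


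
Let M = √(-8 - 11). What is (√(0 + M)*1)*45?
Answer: 45*19^(¼)*√I ≈ 66.433 + 66.433*I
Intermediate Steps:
M = I*√19 (M = √(-19) = I*√19 ≈ 4.3589*I)
(√(0 + M)*1)*45 = (√(0 + I*√19)*1)*45 = (√(I*√19)*1)*45 = ((19^(¼)*√I)*1)*45 = (19^(¼)*√I)*45 = 45*19^(¼)*√I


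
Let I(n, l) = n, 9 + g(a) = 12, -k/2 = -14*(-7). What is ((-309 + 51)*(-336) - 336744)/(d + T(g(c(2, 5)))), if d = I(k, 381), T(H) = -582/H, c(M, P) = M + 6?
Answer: 41676/65 ≈ 641.17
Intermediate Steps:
k = -196 (k = -(-28)*(-7) = -2*98 = -196)
c(M, P) = 6 + M
g(a) = 3 (g(a) = -9 + 12 = 3)
d = -196
((-309 + 51)*(-336) - 336744)/(d + T(g(c(2, 5)))) = ((-309 + 51)*(-336) - 336744)/(-196 - 582/3) = (-258*(-336) - 336744)/(-196 - 582*1/3) = (86688 - 336744)/(-196 - 194) = -250056/(-390) = -250056*(-1/390) = 41676/65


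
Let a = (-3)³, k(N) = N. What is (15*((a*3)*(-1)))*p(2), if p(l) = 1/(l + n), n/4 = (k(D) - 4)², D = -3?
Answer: 135/22 ≈ 6.1364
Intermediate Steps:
a = -27
n = 196 (n = 4*(-3 - 4)² = 4*(-7)² = 4*49 = 196)
p(l) = 1/(196 + l) (p(l) = 1/(l + 196) = 1/(196 + l))
(15*((a*3)*(-1)))*p(2) = (15*(-27*3*(-1)))/(196 + 2) = (15*(-81*(-1)))/198 = (15*81)*(1/198) = 1215*(1/198) = 135/22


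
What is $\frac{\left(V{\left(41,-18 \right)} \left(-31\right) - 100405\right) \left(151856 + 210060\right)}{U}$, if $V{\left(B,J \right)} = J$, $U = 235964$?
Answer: $- \frac{9034056713}{58991} \approx -1.5314 \cdot 10^{5}$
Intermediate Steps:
$\frac{\left(V{\left(41,-18 \right)} \left(-31\right) - 100405\right) \left(151856 + 210060\right)}{U} = \frac{\left(\left(-18\right) \left(-31\right) - 100405\right) \left(151856 + 210060\right)}{235964} = \left(558 - 100405\right) 361916 \cdot \frac{1}{235964} = \left(-99847\right) 361916 \cdot \frac{1}{235964} = \left(-36136226852\right) \frac{1}{235964} = - \frac{9034056713}{58991}$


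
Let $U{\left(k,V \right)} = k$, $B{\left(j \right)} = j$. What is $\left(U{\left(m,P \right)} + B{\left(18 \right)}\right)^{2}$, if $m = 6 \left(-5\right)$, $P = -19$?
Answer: $144$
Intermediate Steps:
$m = -30$
$\left(U{\left(m,P \right)} + B{\left(18 \right)}\right)^{2} = \left(-30 + 18\right)^{2} = \left(-12\right)^{2} = 144$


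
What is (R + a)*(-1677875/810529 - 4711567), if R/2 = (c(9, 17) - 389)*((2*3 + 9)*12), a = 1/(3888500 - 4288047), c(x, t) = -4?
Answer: 215872363025303872346898/323844430363 ≈ 6.6659e+11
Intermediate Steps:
a = -1/399547 (a = 1/(-399547) = -1/399547 ≈ -2.5028e-6)
R = -141480 (R = 2*((-4 - 389)*((2*3 + 9)*12)) = 2*(-393*(6 + 9)*12) = 2*(-5895*12) = 2*(-393*180) = 2*(-70740) = -141480)
(R + a)*(-1677875/810529 - 4711567) = (-141480 - 1/399547)*(-1677875/810529 - 4711567) = -56527909561*(-1677875*1/810529 - 4711567)/399547 = -56527909561*(-1677875/810529 - 4711567)/399547 = -56527909561/399547*(-3818863366818/810529) = 215872363025303872346898/323844430363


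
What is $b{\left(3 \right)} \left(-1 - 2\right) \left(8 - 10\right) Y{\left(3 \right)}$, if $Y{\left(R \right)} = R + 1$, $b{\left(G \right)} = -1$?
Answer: $-24$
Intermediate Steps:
$Y{\left(R \right)} = 1 + R$
$b{\left(3 \right)} \left(-1 - 2\right) \left(8 - 10\right) Y{\left(3 \right)} = - \left(-1 - 2\right) \left(8 - 10\right) \left(1 + 3\right) = - \left(-3\right) \left(-2\right) 4 = \left(-1\right) 6 \cdot 4 = \left(-6\right) 4 = -24$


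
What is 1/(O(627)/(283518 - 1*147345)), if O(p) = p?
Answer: 2389/11 ≈ 217.18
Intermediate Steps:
1/(O(627)/(283518 - 1*147345)) = 1/(627/(283518 - 1*147345)) = 1/(627/(283518 - 147345)) = 1/(627/136173) = 1/(627*(1/136173)) = 1/(11/2389) = 2389/11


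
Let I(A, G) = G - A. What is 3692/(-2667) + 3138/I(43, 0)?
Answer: -8527802/114681 ≈ -74.361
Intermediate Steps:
3692/(-2667) + 3138/I(43, 0) = 3692/(-2667) + 3138/(0 - 1*43) = 3692*(-1/2667) + 3138/(0 - 43) = -3692/2667 + 3138/(-43) = -3692/2667 + 3138*(-1/43) = -3692/2667 - 3138/43 = -8527802/114681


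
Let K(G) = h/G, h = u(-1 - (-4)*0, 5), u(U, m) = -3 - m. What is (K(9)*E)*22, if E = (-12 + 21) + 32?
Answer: -7216/9 ≈ -801.78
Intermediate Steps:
E = 41 (E = 9 + 32 = 41)
h = -8 (h = -3 - 1*5 = -3 - 5 = -8)
K(G) = -8/G
(K(9)*E)*22 = (-8/9*41)*22 = (-8*1/9*41)*22 = -8/9*41*22 = -328/9*22 = -7216/9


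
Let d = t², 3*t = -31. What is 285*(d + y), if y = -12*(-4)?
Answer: 132335/3 ≈ 44112.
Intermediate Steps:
t = -31/3 (t = (⅓)*(-31) = -31/3 ≈ -10.333)
d = 961/9 (d = (-31/3)² = 961/9 ≈ 106.78)
y = 48
285*(d + y) = 285*(961/9 + 48) = 285*(1393/9) = 132335/3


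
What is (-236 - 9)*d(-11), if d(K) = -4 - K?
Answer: -1715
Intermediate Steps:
(-236 - 9)*d(-11) = (-236 - 9)*(-4 - 1*(-11)) = -245*(-4 + 11) = -245*7 = -1715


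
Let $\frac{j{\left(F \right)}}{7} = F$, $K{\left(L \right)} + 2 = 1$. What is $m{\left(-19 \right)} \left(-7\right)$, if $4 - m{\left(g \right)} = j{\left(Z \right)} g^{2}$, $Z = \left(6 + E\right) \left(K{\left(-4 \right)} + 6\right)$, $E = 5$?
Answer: $972867$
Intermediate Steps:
$K{\left(L \right)} = -1$ ($K{\left(L \right)} = -2 + 1 = -1$)
$Z = 55$ ($Z = \left(6 + 5\right) \left(-1 + 6\right) = 11 \cdot 5 = 55$)
$j{\left(F \right)} = 7 F$
$m{\left(g \right)} = 4 - 385 g^{2}$ ($m{\left(g \right)} = 4 - 7 \cdot 55 g^{2} = 4 - 385 g^{2}$)
$m{\left(-19 \right)} \left(-7\right) = \left(4 - 385 \left(-19\right)^{2}\right) \left(-7\right) = \left(4 - 138985\right) \left(-7\right) = \left(-138981\right) \left(-7\right) = 972867$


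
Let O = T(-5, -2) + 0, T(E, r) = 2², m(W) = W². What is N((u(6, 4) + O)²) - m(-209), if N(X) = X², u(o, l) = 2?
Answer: -42385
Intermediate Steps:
T(E, r) = 4
O = 4 (O = 4 + 0 = 4)
N((u(6, 4) + O)²) - m(-209) = ((2 + 4)²)² - 1*(-209)² = (6²)² - 1*43681 = 36² - 43681 = 1296 - 43681 = -42385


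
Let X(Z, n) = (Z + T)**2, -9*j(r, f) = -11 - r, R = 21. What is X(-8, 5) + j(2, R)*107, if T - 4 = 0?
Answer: 1535/9 ≈ 170.56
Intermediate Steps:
T = 4 (T = 4 + 0 = 4)
j(r, f) = 11/9 + r/9 (j(r, f) = -(-11 - r)/9 = 11/9 + r/9)
X(Z, n) = (4 + Z)**2 (X(Z, n) = (Z + 4)**2 = (4 + Z)**2)
X(-8, 5) + j(2, R)*107 = (4 - 8)**2 + (11/9 + (1/9)*2)*107 = (-4)**2 + (11/9 + 2/9)*107 = 16 + (13/9)*107 = 16 + 1391/9 = 1535/9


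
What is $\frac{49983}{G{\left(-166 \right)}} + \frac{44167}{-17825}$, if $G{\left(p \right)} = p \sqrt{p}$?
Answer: $- \frac{44167}{17825} + \frac{49983 i \sqrt{166}}{27556} \approx -2.4778 + 23.37 i$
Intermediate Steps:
$G{\left(p \right)} = p^{\frac{3}{2}}$
$\frac{49983}{G{\left(-166 \right)}} + \frac{44167}{-17825} = \frac{49983}{\left(-166\right)^{\frac{3}{2}}} + \frac{44167}{-17825} = \frac{49983}{\left(-166\right) i \sqrt{166}} + 44167 \left(- \frac{1}{17825}\right) = 49983 \frac{i \sqrt{166}}{27556} - \frac{44167}{17825} = \frac{49983 i \sqrt{166}}{27556} - \frac{44167}{17825} = - \frac{44167}{17825} + \frac{49983 i \sqrt{166}}{27556}$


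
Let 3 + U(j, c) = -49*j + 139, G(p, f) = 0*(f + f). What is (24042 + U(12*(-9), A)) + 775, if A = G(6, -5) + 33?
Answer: 30245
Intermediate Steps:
G(p, f) = 0 (G(p, f) = 0*(2*f) = 0)
A = 33 (A = 0 + 33 = 33)
U(j, c) = 136 - 49*j (U(j, c) = -3 + (-49*j + 139) = -3 + (139 - 49*j) = 136 - 49*j)
(24042 + U(12*(-9), A)) + 775 = (24042 + (136 - 588*(-9))) + 775 = (24042 + (136 - 49*(-108))) + 775 = (24042 + (136 + 5292)) + 775 = (24042 + 5428) + 775 = 29470 + 775 = 30245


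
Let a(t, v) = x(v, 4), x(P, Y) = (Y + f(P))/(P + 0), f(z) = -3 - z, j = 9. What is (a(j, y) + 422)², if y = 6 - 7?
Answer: 176400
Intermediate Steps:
y = -1
x(P, Y) = (-3 + Y - P)/P (x(P, Y) = (Y + (-3 - P))/(P + 0) = (-3 + Y - P)/P)
a(t, v) = (1 - v)/v (a(t, v) = (-3 + 4 - v)/v = (1 - v)/v)
(a(j, y) + 422)² = ((1 - 1*(-1))/(-1) + 422)² = (-(1 + 1) + 422)² = (-1*2 + 422)² = (-2 + 422)² = 420² = 176400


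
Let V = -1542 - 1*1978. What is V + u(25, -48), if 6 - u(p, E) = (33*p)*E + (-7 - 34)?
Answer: 36127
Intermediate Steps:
u(p, E) = 47 - 33*E*p (u(p, E) = 6 - ((33*p)*E + (-7 - 34)) = 6 - (33*E*p - 41) = 6 - (-41 + 33*E*p) = 6 + (41 - 33*E*p) = 47 - 33*E*p)
V = -3520 (V = -1542 - 1978 = -3520)
V + u(25, -48) = -3520 + (47 - 33*(-48)*25) = -3520 + (47 + 39600) = -3520 + 39647 = 36127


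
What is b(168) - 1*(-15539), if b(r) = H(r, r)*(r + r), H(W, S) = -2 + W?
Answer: 71315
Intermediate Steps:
b(r) = 2*r*(-2 + r) (b(r) = (-2 + r)*(r + r) = (-2 + r)*(2*r) = 2*r*(-2 + r))
b(168) - 1*(-15539) = 2*168*(-2 + 168) - 1*(-15539) = 2*168*166 + 15539 = 55776 + 15539 = 71315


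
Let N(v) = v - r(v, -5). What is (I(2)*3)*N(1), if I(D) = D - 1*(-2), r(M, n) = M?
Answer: 0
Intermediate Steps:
I(D) = 2 + D (I(D) = D + 2 = 2 + D)
N(v) = 0 (N(v) = v - v = 0)
(I(2)*3)*N(1) = ((2 + 2)*3)*0 = (4*3)*0 = 12*0 = 0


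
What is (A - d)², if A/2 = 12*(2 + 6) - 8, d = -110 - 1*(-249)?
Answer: 1369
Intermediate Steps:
d = 139 (d = -110 + 249 = 139)
A = 176 (A = 2*(12*(2 + 6) - 8) = 2*(12*8 - 8) = 2*(96 - 8) = 2*88 = 176)
(A - d)² = (176 - 1*139)² = (176 - 139)² = 37² = 1369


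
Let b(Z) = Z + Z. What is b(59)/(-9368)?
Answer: -59/4684 ≈ -0.012596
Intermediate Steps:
b(Z) = 2*Z
b(59)/(-9368) = (2*59)/(-9368) = 118*(-1/9368) = -59/4684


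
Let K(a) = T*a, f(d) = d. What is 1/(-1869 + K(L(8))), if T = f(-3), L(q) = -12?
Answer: -1/1833 ≈ -0.00054555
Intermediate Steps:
T = -3
K(a) = -3*a
1/(-1869 + K(L(8))) = 1/(-1869 - 3*(-12)) = 1/(-1869 + 36) = 1/(-1833) = -1/1833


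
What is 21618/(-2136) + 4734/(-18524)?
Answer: -17106819/1648636 ≈ -10.376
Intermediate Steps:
21618/(-2136) + 4734/(-18524) = 21618*(-1/2136) + 4734*(-1/18524) = -3603/356 - 2367/9262 = -17106819/1648636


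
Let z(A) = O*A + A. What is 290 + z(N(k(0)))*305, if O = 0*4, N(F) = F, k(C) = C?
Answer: 290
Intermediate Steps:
O = 0
z(A) = A (z(A) = 0*A + A = 0 + A = A)
290 + z(N(k(0)))*305 = 290 + 0*305 = 290 + 0 = 290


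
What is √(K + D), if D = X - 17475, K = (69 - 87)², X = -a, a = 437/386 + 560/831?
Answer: I*√1764866391681318/320766 ≈ 130.97*I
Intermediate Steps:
a = 579307/320766 (a = 437*(1/386) + 560*(1/831) = 437/386 + 560/831 = 579307/320766 ≈ 1.8060)
X = -579307/320766 (X = -1*579307/320766 = -579307/320766 ≈ -1.8060)
K = 324 (K = (-18)² = 324)
D = -5605965157/320766 (D = -579307/320766 - 17475 = -5605965157/320766 ≈ -17477.)
√(K + D) = √(324 - 5605965157/320766) = √(-5502036973/320766) = I*√1764866391681318/320766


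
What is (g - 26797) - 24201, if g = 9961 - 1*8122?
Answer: -49159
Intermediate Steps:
g = 1839 (g = 9961 - 8122 = 1839)
(g - 26797) - 24201 = (1839 - 26797) - 24201 = -24958 - 24201 = -49159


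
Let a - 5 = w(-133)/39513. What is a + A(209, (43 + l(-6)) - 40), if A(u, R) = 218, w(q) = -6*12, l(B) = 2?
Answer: 2937109/13171 ≈ 223.00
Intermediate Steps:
w(q) = -72
a = 65831/13171 (a = 5 - 72/39513 = 5 - 72*1/39513 = 5 - 24/13171 = 65831/13171 ≈ 4.9982)
a + A(209, (43 + l(-6)) - 40) = 65831/13171 + 218 = 2937109/13171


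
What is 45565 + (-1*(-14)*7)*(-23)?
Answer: 43311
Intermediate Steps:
45565 + (-1*(-14)*7)*(-23) = 45565 + (14*7)*(-23) = 45565 + 98*(-23) = 45565 - 2254 = 43311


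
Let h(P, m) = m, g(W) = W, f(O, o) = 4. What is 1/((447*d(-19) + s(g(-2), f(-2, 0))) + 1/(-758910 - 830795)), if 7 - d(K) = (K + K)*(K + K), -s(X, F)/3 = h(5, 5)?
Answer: -1589705/1021153365571 ≈ -1.5568e-6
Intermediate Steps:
s(X, F) = -15 (s(X, F) = -3*5 = -15)
d(K) = 7 - 4*K**2 (d(K) = 7 - (K + K)*(K + K) = 7 - 2*K*2*K = 7 - 4*K**2)
1/((447*d(-19) + s(g(-2), f(-2, 0))) + 1/(-758910 - 830795)) = 1/((447*(7 - 4*(-19)**2) - 15) + 1/(-758910 - 830795)) = 1/((447*(7 - 4*361) - 15) + 1/(-1589705)) = 1/((447*(7 - 1444) - 15) - 1/1589705) = 1/((447*(-1437) - 15) - 1/1589705) = 1/((-642339 - 15) - 1/1589705) = 1/(-642354 - 1/1589705) = 1/(-1021153365571/1589705) = -1589705/1021153365571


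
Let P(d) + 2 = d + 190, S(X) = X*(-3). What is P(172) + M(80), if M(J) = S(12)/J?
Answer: 7191/20 ≈ 359.55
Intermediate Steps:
S(X) = -3*X
M(J) = -36/J (M(J) = (-3*12)/J = -36/J)
P(d) = 188 + d (P(d) = -2 + (d + 190) = -2 + (190 + d) = 188 + d)
P(172) + M(80) = (188 + 172) - 36/80 = 360 - 36*1/80 = 360 - 9/20 = 7191/20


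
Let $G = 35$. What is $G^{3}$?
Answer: $42875$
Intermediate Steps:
$G^{3} = 35^{3} = 42875$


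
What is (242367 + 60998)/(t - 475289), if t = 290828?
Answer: -303365/184461 ≈ -1.6446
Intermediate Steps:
(242367 + 60998)/(t - 475289) = (242367 + 60998)/(290828 - 475289) = 303365/(-184461) = 303365*(-1/184461) = -303365/184461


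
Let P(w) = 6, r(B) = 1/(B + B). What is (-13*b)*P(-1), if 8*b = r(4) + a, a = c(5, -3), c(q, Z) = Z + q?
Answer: -663/32 ≈ -20.719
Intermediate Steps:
r(B) = 1/(2*B)
a = 2 (a = -3 + 5 = 2)
b = 17/64 (b = ((1/2)/4 + 2)/8 = ((1/2)*(1/4) + 2)/8 = (1/8 + 2)/8 = (1/8)*(17/8) = 17/64 ≈ 0.26563)
(-13*b)*P(-1) = -13*17/64*6 = -221/64*6 = -663/32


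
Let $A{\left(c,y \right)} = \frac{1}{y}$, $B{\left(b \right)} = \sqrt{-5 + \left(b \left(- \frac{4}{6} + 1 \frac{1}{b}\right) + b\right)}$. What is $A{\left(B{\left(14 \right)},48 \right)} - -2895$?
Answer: $\frac{138961}{48} \approx 2895.0$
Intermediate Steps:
$B{\left(b \right)} = \sqrt{-5 + b + b \left(- \frac{2}{3} + \frac{1}{b}\right)}$ ($B{\left(b \right)} = \sqrt{-5 + \left(b \left(\left(-4\right) \frac{1}{6} + \frac{1}{b}\right) + b\right)} = \sqrt{-5 + \left(b \left(- \frac{2}{3} + \frac{1}{b}\right) + b\right)} = \sqrt{-5 + \left(b + b \left(- \frac{2}{3} + \frac{1}{b}\right)\right)} = \sqrt{-5 + b + b \left(- \frac{2}{3} + \frac{1}{b}\right)}$)
$A{\left(B{\left(14 \right)},48 \right)} - -2895 = \frac{1}{48} - -2895 = \frac{1}{48} + 2895 = \frac{138961}{48}$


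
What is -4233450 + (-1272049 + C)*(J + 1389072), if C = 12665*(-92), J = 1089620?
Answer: -6041144257918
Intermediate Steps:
C = -1165180
-4233450 + (-1272049 + C)*(J + 1389072) = -4233450 + (-1272049 - 1165180)*(1089620 + 1389072) = -4233450 - 2437229*2478692 = -4233450 - 6041140024468 = -6041144257918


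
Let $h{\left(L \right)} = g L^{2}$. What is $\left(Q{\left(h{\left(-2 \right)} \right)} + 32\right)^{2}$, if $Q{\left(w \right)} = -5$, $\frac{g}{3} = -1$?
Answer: $729$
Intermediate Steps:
$g = -3$ ($g = 3 \left(-1\right) = -3$)
$h{\left(L \right)} = - 3 L^{2}$
$\left(Q{\left(h{\left(-2 \right)} \right)} + 32\right)^{2} = \left(-5 + 32\right)^{2} = 27^{2} = 729$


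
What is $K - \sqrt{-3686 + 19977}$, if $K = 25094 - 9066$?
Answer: $16028 - \sqrt{16291} \approx 15900.0$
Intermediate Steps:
$K = 16028$
$K - \sqrt{-3686 + 19977} = 16028 - \sqrt{-3686 + 19977} = 16028 - \sqrt{16291}$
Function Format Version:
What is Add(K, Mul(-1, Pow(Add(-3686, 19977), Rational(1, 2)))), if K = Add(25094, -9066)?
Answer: Add(16028, Mul(-1, Pow(16291, Rational(1, 2)))) ≈ 15900.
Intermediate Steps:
K = 16028
Add(K, Mul(-1, Pow(Add(-3686, 19977), Rational(1, 2)))) = Add(16028, Mul(-1, Pow(Add(-3686, 19977), Rational(1, 2)))) = Add(16028, Mul(-1, Pow(16291, Rational(1, 2))))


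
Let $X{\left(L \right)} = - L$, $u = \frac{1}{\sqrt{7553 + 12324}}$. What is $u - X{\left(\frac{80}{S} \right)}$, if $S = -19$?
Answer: $- \frac{80}{19} + \frac{\sqrt{19877}}{19877} \approx -4.2034$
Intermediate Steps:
$u = \frac{\sqrt{19877}}{19877}$ ($u = \frac{1}{\sqrt{19877}} = \frac{\sqrt{19877}}{19877} \approx 0.0070929$)
$u - X{\left(\frac{80}{S} \right)} = \frac{\sqrt{19877}}{19877} - - \frac{80}{-19} = \frac{\sqrt{19877}}{19877} - - \frac{80 \left(-1\right)}{19} = \frac{\sqrt{19877}}{19877} - \left(-1\right) \left(- \frac{80}{19}\right) = \frac{\sqrt{19877}}{19877} - \frac{80}{19} = - \frac{80}{19} + \frac{\sqrt{19877}}{19877}$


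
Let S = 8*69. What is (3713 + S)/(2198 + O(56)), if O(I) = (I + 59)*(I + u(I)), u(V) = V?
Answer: 4265/15078 ≈ 0.28286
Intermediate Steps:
S = 552
O(I) = 2*I*(59 + I) (O(I) = (I + 59)*(I + I) = (59 + I)*(2*I) = 2*I*(59 + I))
(3713 + S)/(2198 + O(56)) = (3713 + 552)/(2198 + 2*56*(59 + 56)) = 4265/(2198 + 2*56*115) = 4265/(2198 + 12880) = 4265/15078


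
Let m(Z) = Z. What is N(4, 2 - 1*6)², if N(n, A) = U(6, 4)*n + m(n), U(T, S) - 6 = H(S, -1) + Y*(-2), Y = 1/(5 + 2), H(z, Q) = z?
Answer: 90000/49 ≈ 1836.7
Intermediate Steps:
Y = ⅐ (Y = 1/7 = ⅐ ≈ 0.14286)
U(T, S) = 40/7 + S (U(T, S) = 6 + (S + (⅐)*(-2)) = 6 + (S - 2/7) = 6 + (-2/7 + S) = 40/7 + S)
N(n, A) = 75*n/7 (N(n, A) = (40/7 + 4)*n + n = 68*n/7 + n = 75*n/7)
N(4, 2 - 1*6)² = ((75/7)*4)² = (300/7)² = 90000/49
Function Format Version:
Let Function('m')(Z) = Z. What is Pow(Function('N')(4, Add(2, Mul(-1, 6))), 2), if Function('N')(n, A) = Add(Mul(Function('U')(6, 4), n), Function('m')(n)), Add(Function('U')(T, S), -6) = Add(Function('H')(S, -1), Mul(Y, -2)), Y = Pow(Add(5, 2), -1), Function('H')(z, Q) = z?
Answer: Rational(90000, 49) ≈ 1836.7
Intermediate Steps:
Y = Rational(1, 7) (Y = Pow(7, -1) = Rational(1, 7) ≈ 0.14286)
Function('U')(T, S) = Add(Rational(40, 7), S) (Function('U')(T, S) = Add(6, Add(S, Mul(Rational(1, 7), -2))) = Add(6, Add(S, Rational(-2, 7))) = Add(6, Add(Rational(-2, 7), S)) = Add(Rational(40, 7), S))
Function('N')(n, A) = Mul(Rational(75, 7), n) (Function('N')(n, A) = Add(Mul(Add(Rational(40, 7), 4), n), n) = Add(Mul(Rational(68, 7), n), n) = Mul(Rational(75, 7), n))
Pow(Function('N')(4, Add(2, Mul(-1, 6))), 2) = Pow(Mul(Rational(75, 7), 4), 2) = Pow(Rational(300, 7), 2) = Rational(90000, 49)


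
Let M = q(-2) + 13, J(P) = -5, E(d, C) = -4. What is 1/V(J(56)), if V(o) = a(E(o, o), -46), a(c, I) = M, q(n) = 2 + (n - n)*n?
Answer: 1/15 ≈ 0.066667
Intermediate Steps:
q(n) = 2 (q(n) = 2 + 0*n = 2 + 0 = 2)
M = 15 (M = 2 + 13 = 15)
a(c, I) = 15
V(o) = 15
1/V(J(56)) = 1/15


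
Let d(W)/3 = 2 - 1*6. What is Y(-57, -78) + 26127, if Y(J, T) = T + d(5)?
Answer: 26037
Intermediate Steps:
d(W) = -12 (d(W) = 3*(2 - 1*6) = 3*(2 - 6) = 3*(-4) = -12)
Y(J, T) = -12 + T (Y(J, T) = T - 12 = -12 + T)
Y(-57, -78) + 26127 = (-12 - 78) + 26127 = -90 + 26127 = 26037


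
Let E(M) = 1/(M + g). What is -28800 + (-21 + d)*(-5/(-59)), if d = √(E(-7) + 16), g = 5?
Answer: -1699305/59 + 5*√62/118 ≈ -28801.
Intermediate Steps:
E(M) = 1/(5 + M) (E(M) = 1/(M + 5) = 1/(5 + M))
d = √62/2 (d = √(1/(5 - 7) + 16) = √(1/(-2) + 16) = √(-½ + 16) = √(31/2) = √62/2 ≈ 3.9370)
-28800 + (-21 + d)*(-5/(-59)) = -28800 + (-21 + √62/2)*(-5/(-59)) = -28800 + (-21 + √62/2)*(-5*(-1/59)) = -28800 + (-21 + √62/2)*(5/59) = -28800 + (-105/59 + 5*√62/118) = -1699305/59 + 5*√62/118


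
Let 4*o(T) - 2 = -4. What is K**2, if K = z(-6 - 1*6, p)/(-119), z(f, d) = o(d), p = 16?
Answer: 1/56644 ≈ 1.7654e-5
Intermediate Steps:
o(T) = -1/2 (o(T) = 1/2 + (1/4)*(-4) = 1/2 - 1 = -1/2)
z(f, d) = -1/2
K = 1/238 (K = -1/2/(-119) = -1/2*(-1/119) = 1/238 ≈ 0.0042017)
K**2 = (1/238)**2 = 1/56644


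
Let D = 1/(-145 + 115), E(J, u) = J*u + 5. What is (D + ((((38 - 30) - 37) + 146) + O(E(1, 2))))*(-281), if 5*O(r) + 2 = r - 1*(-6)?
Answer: -200915/6 ≈ -33486.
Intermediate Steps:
E(J, u) = 5 + J*u
O(r) = 4/5 + r/5 (O(r) = -2/5 + (r - 1*(-6))/5 = -2/5 + (r + 6)/5 = -2/5 + (6 + r)/5 = -2/5 + (6/5 + r/5) = 4/5 + r/5)
D = -1/30 (D = 1/(-30) = -1/30 ≈ -0.033333)
(D + ((((38 - 30) - 37) + 146) + O(E(1, 2))))*(-281) = (-1/30 + ((((38 - 30) - 37) + 146) + (4/5 + (5 + 1*2)/5)))*(-281) = (-1/30 + (((8 - 37) + 146) + (4/5 + (5 + 2)/5)))*(-281) = (-1/30 + ((-29 + 146) + (4/5 + (1/5)*7)))*(-281) = (-1/30 + (117 + (4/5 + 7/5)))*(-281) = (-1/30 + (117 + 11/5))*(-281) = (-1/30 + 596/5)*(-281) = (715/6)*(-281) = -200915/6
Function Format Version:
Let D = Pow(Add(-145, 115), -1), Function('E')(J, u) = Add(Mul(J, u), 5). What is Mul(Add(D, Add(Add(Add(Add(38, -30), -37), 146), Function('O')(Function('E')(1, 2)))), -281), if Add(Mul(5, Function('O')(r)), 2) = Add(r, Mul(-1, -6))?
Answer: Rational(-200915, 6) ≈ -33486.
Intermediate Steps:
Function('E')(J, u) = Add(5, Mul(J, u))
Function('O')(r) = Add(Rational(4, 5), Mul(Rational(1, 5), r)) (Function('O')(r) = Add(Rational(-2, 5), Mul(Rational(1, 5), Add(r, Mul(-1, -6)))) = Add(Rational(-2, 5), Mul(Rational(1, 5), Add(r, 6))) = Add(Rational(-2, 5), Mul(Rational(1, 5), Add(6, r))) = Add(Rational(-2, 5), Add(Rational(6, 5), Mul(Rational(1, 5), r))) = Add(Rational(4, 5), Mul(Rational(1, 5), r)))
D = Rational(-1, 30) (D = Pow(-30, -1) = Rational(-1, 30) ≈ -0.033333)
Mul(Add(D, Add(Add(Add(Add(38, -30), -37), 146), Function('O')(Function('E')(1, 2)))), -281) = Mul(Add(Rational(-1, 30), Add(Add(Add(Add(38, -30), -37), 146), Add(Rational(4, 5), Mul(Rational(1, 5), Add(5, Mul(1, 2)))))), -281) = Mul(Add(Rational(-1, 30), Add(Add(Add(8, -37), 146), Add(Rational(4, 5), Mul(Rational(1, 5), Add(5, 2))))), -281) = Mul(Add(Rational(-1, 30), Add(Add(-29, 146), Add(Rational(4, 5), Mul(Rational(1, 5), 7)))), -281) = Mul(Add(Rational(-1, 30), Add(117, Add(Rational(4, 5), Rational(7, 5)))), -281) = Mul(Add(Rational(-1, 30), Add(117, Rational(11, 5))), -281) = Mul(Add(Rational(-1, 30), Rational(596, 5)), -281) = Mul(Rational(715, 6), -281) = Rational(-200915, 6)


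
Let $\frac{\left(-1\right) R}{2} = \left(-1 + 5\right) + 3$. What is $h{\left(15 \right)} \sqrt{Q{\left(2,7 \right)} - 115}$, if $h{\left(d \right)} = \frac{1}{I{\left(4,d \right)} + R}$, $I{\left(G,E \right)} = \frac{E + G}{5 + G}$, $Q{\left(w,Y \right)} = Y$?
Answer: $- \frac{54 i \sqrt{3}}{107} \approx - 0.87412 i$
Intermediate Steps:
$I{\left(G,E \right)} = \frac{E + G}{5 + G}$
$R = -14$ ($R = - 2 \left(\left(-1 + 5\right) + 3\right) = - 2 \left(4 + 3\right) = \left(-2\right) 7 = -14$)
$h{\left(d \right)} = \frac{1}{- \frac{122}{9} + \frac{d}{9}}$ ($h{\left(d \right)} = \frac{1}{\frac{d + 4}{5 + 4} - 14} = \frac{1}{\frac{4 + d}{9} - 14} = \frac{1}{\left(\frac{4}{9} + \frac{d}{9}\right) - 14} = \frac{1}{- \frac{122}{9} + \frac{d}{9}}$)
$h{\left(15 \right)} \sqrt{Q{\left(2,7 \right)} - 115} = \frac{9}{-122 + 15} \sqrt{7 - 115} = \frac{9}{-107} \sqrt{-108} = 9 \left(- \frac{1}{107}\right) 6 i \sqrt{3} = - \frac{9 \cdot 6 i \sqrt{3}}{107} = - \frac{54 i \sqrt{3}}{107}$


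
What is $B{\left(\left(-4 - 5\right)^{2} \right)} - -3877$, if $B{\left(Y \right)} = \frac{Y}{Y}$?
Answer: $3878$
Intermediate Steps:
$B{\left(Y \right)} = 1$
$B{\left(\left(-4 - 5\right)^{2} \right)} - -3877 = 1 - -3877 = 1 + 3877 = 3878$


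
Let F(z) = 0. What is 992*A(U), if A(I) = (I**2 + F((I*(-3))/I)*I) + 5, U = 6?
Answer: 40672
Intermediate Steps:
A(I) = 5 + I**2 (A(I) = (I**2 + 0*I) + 5 = (I**2 + 0) + 5 = I**2 + 5 = 5 + I**2)
992*A(U) = 992*(5 + 6**2) = 992*(5 + 36) = 992*41 = 40672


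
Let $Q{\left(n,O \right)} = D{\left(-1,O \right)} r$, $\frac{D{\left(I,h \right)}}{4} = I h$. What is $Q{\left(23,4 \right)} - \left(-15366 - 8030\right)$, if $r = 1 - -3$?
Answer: $23332$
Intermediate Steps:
$r = 4$ ($r = 1 + 3 = 4$)
$D{\left(I,h \right)} = 4 I h$
$Q{\left(n,O \right)} = - 16 O$ ($Q{\left(n,O \right)} = 4 \left(-1\right) O 4 = - 4 O 4 = - 16 O$)
$Q{\left(23,4 \right)} - \left(-15366 - 8030\right) = \left(-16\right) 4 - \left(-15366 - 8030\right) = -64 - \left(-15366 - 8030\right) = -64 - -23396 = -64 + 23396 = 23332$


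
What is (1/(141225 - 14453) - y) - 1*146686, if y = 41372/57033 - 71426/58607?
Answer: -62156457541022408233/423739597405932 ≈ -1.4669e+5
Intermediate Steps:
y = -1648950254/3342533031 (y = 41372*(1/57033) - 71426*1/58607 = 41372/57033 - 71426/58607 = -1648950254/3342533031 ≈ -0.49332)
(1/(141225 - 14453) - y) - 1*146686 = (1/(141225 - 14453) - 1*(-1648950254/3342533031)) - 1*146686 = (1/126772 + 1648950254/3342533031) - 146686 = 209044064133119/423739597405932 - 146686 = -62156457541022408233/423739597405932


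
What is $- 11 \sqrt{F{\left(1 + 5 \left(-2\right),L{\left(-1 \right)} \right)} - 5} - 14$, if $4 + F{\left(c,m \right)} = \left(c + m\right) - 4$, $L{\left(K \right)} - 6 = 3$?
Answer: $-14 - 11 i \sqrt{13} \approx -14.0 - 39.661 i$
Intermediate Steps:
$L{\left(K \right)} = 9$ ($L{\left(K \right)} = 6 + 3 = 9$)
$F{\left(c,m \right)} = -8 + c + m$ ($F{\left(c,m \right)} = -4 - \left(4 - c - m\right) = -4 + \left(-4 + c + m\right) = -8 + c + m$)
$- 11 \sqrt{F{\left(1 + 5 \left(-2\right),L{\left(-1 \right)} \right)} - 5} - 14 = - 11 \sqrt{\left(-8 + \left(1 + 5 \left(-2\right)\right) + 9\right) - 5} - 14 = - 11 \sqrt{\left(-8 + \left(1 - 10\right) + 9\right) - 5} - 14 = - 11 \sqrt{\left(-8 - 9 + 9\right) - 5} - 14 = - 11 \sqrt{-8 - 5} - 14 = - 11 \sqrt{-13} - 14 = - 11 i \sqrt{13} - 14 = -14 - 11 i \sqrt{13}$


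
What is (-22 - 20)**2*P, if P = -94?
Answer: -165816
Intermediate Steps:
(-22 - 20)**2*P = (-22 - 20)**2*(-94) = (-42)**2*(-94) = 1764*(-94) = -165816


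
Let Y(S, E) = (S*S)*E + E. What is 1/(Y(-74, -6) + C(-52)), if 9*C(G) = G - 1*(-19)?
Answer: -3/98597 ≈ -3.0427e-5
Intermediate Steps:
Y(S, E) = E + E*S**2 (Y(S, E) = S**2*E + E = E*S**2 + E = E + E*S**2)
C(G) = 19/9 + G/9 (C(G) = (G - 1*(-19))/9 = (G + 19)/9 = (19 + G)/9 = 19/9 + G/9)
1/(Y(-74, -6) + C(-52)) = 1/(-6*(1 + (-74)**2) + (19/9 + (1/9)*(-52))) = 1/(-6*(1 + 5476) + (19/9 - 52/9)) = 1/(-6*5477 - 11/3) = 1/(-32862 - 11/3) = 1/(-98597/3) = -3/98597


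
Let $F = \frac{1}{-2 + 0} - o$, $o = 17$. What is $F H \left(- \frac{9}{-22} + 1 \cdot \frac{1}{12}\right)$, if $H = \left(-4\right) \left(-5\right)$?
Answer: $- \frac{11375}{66} \approx -172.35$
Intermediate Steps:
$F = - \frac{35}{2}$ ($F = \frac{1}{-2 + 0} - 17 = \frac{1}{-2} - 17 = - \frac{1}{2} - 17 = - \frac{35}{2} \approx -17.5$)
$H = 20$
$F H \left(- \frac{9}{-22} + 1 \cdot \frac{1}{12}\right) = \left(- \frac{35}{2}\right) 20 \left(- \frac{9}{-22} + 1 \cdot \frac{1}{12}\right) = - 350 \left(\left(-9\right) \left(- \frac{1}{22}\right) + 1 \cdot \frac{1}{12}\right) = - 350 \left(\frac{9}{22} + \frac{1}{12}\right) = \left(-350\right) \frac{65}{132} = - \frac{11375}{66}$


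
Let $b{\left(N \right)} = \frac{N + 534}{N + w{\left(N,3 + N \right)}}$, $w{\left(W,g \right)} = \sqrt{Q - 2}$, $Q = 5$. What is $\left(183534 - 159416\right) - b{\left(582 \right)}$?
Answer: $\frac{2722874522}{112907} + \frac{372 \sqrt{3}}{112907} \approx 24116.0$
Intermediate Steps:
$w{\left(W,g \right)} = \sqrt{3}$ ($w{\left(W,g \right)} = \sqrt{5 - 2} = \sqrt{3}$)
$b{\left(N \right)} = \frac{534 + N}{N + \sqrt{3}}$ ($b{\left(N \right)} = \frac{N + 534}{N + \sqrt{3}} = \frac{534 + N}{N + \sqrt{3}}$)
$\left(183534 - 159416\right) - b{\left(582 \right)} = \left(183534 - 159416\right) - \frac{534 + 582}{582 + \sqrt{3}} = \left(183534 - 159416\right) - \frac{1}{582 + \sqrt{3}} \cdot 1116 = 24118 - \frac{1116}{582 + \sqrt{3}}$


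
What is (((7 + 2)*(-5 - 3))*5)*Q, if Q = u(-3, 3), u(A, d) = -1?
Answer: 360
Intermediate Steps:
Q = -1
(((7 + 2)*(-5 - 3))*5)*Q = (((7 + 2)*(-5 - 3))*5)*(-1) = ((9*(-8))*5)*(-1) = -72*5*(-1) = -360*(-1) = 360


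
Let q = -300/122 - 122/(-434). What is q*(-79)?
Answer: 2277491/13237 ≈ 172.05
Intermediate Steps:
q = -28829/13237 (q = -300*1/122 - 122*(-1/434) = -150/61 + 61/217 = -28829/13237 ≈ -2.1779)
q*(-79) = -28829/13237*(-79) = 2277491/13237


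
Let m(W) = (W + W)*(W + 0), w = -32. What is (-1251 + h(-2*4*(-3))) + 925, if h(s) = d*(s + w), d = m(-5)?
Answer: -726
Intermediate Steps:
m(W) = 2*W**2 (m(W) = (2*W)*W = 2*W**2)
d = 50 (d = 2*(-5)**2 = 2*25 = 50)
h(s) = -1600 + 50*s (h(s) = 50*(s - 32) = 50*(-32 + s) = -1600 + 50*s)
(-1251 + h(-2*4*(-3))) + 925 = (-1251 + (-1600 + 50*(-2*4*(-3)))) + 925 = (-1251 + (-1600 + 50*(-8*(-3)))) + 925 = (-1251 + (-1600 + 50*24)) + 925 = (-1251 + (-1600 + 1200)) + 925 = (-1251 - 400) + 925 = -1651 + 925 = -726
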